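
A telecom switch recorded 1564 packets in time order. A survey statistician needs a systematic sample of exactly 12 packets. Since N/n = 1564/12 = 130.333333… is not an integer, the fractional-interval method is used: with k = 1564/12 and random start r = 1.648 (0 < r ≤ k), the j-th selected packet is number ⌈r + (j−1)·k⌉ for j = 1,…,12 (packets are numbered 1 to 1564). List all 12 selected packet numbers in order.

j=1: r + 0k = 1.648 → ⌈·⌉ = 2
j=2: r + 1k = 131.981333… → ⌈·⌉ = 132
j=3: r + 2k = 262.314666… → ⌈·⌉ = 263
j=4: r + 3k = 392.648 → ⌈·⌉ = 393
j=5: r + 4k = 522.981333… → ⌈·⌉ = 523
j=6: r + 5k = 653.314666… → ⌈·⌉ = 654
j=7: r + 6k = 783.648 → ⌈·⌉ = 784
j=8: r + 7k = 913.981333… → ⌈·⌉ = 914
j=9: r + 8k = 1044.314666… → ⌈·⌉ = 1045
j=10: r + 9k = 1174.648 → ⌈·⌉ = 1175
j=11: r + 10k = 1304.981333… → ⌈·⌉ = 1305
j=12: r + 11k = 1435.314666… → ⌈·⌉ = 1436

2, 132, 263, 393, 523, 654, 784, 914, 1045, 1175, 1305, 1436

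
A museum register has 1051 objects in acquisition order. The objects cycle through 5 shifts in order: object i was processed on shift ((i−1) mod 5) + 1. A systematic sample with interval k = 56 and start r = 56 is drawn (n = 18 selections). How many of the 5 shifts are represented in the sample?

5

Consecutive selections differ by k = 56, so their shift numbers differ by 56 mod 5 = 1.
gcd(56, 5) = 1, so the sample visits 5/1 = 5 distinct residues mod 5.
Start 56 is shift 1; the shifts hit are 1, 2, 3, 4, 5.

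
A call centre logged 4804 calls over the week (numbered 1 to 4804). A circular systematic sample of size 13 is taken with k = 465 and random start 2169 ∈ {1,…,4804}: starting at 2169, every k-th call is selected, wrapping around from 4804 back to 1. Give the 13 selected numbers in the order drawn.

Selection 1: 2169
Selection 2: 2169 + 465 = 2634
Selection 3: 2634 + 465 = 3099
Selection 4: 3099 + 465 = 3564
Selection 5: 3564 + 465 = 4029
Selection 6: 4029 + 465 = 4494
Selection 7: 4494 + 465 = 4959 → 4959 − 4804 = 155
Selection 8: 155 + 465 = 620
Selection 9: 620 + 465 = 1085
Selection 10: 1085 + 465 = 1550
Selection 11: 1550 + 465 = 2015
Selection 12: 2015 + 465 = 2480
Selection 13: 2480 + 465 = 2945

2169, 2634, 3099, 3564, 4029, 4494, 155, 620, 1085, 1550, 2015, 2480, 2945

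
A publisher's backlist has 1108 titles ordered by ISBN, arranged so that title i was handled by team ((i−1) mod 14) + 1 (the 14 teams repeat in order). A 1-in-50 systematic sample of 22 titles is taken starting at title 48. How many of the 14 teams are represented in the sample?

7

Consecutive selections differ by k = 50, so their team numbers differ by 50 mod 14 = 8.
gcd(50, 14) = 2, so the sample visits 14/2 = 7 distinct residues mod 14.
Start 48 is team 6; the teams hit are 2, 4, 6, 8, 10, 12, 14.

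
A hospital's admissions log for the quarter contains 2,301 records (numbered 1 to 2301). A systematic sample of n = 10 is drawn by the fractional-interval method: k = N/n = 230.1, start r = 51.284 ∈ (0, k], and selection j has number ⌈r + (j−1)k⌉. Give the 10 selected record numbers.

j=1: r + 0k = 51.284 → ⌈·⌉ = 52
j=2: r + 1k = 281.384 → ⌈·⌉ = 282
j=3: r + 2k = 511.484 → ⌈·⌉ = 512
j=4: r + 3k = 741.584 → ⌈·⌉ = 742
j=5: r + 4k = 971.684 → ⌈·⌉ = 972
j=6: r + 5k = 1201.784 → ⌈·⌉ = 1202
j=7: r + 6k = 1431.884 → ⌈·⌉ = 1432
j=8: r + 7k = 1661.984 → ⌈·⌉ = 1662
j=9: r + 8k = 1892.084 → ⌈·⌉ = 1893
j=10: r + 9k = 2122.184 → ⌈·⌉ = 2123

52, 282, 512, 742, 972, 1202, 1432, 1662, 1893, 2123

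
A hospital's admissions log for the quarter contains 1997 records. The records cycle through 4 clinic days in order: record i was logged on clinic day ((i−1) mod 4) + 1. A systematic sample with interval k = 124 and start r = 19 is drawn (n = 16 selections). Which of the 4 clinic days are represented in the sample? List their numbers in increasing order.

Consecutive selections differ by k = 124, so their clinic day numbers differ by 124 mod 4 = 0.
gcd(124, 4) = 4, so the sample visits 4/4 = 1 distinct residues mod 4.
Start 19 is clinic day 3; the clinic days hit are 3.

3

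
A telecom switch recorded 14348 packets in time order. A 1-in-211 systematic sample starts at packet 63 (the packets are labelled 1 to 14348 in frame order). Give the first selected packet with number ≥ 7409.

7448

k = 211
Steps past start: ⌈(7409 − 63)/211⌉ = ⌈7346/211⌉ = 35
Selected packet: 63 + 35×211 = 7448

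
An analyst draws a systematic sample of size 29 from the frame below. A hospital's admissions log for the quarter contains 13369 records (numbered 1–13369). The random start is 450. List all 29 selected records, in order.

450, 911, 1372, 1833, 2294, 2755, 3216, 3677, 4138, 4599, 5060, 5521, 5982, 6443, 6904, 7365, 7826, 8287, 8748, 9209, 9670, 10131, 10592, 11053, 11514, 11975, 12436, 12897, 13358

k = N/n = 13369/29 = 461
record 1: 450
record 2: 450 + 461 = 911
record 3: 911 + 461 = 1372
record 4: 1372 + 461 = 1833
record 5: 1833 + 461 = 2294
record 6: 2294 + 461 = 2755
record 7: 2755 + 461 = 3216
record 8: 3216 + 461 = 3677
record 9: 3677 + 461 = 4138
record 10: 4138 + 461 = 4599
record 11: 4599 + 461 = 5060
record 12: 5060 + 461 = 5521
record 13: 5521 + 461 = 5982
record 14: 5982 + 461 = 6443
record 15: 6443 + 461 = 6904
record 16: 6904 + 461 = 7365
record 17: 7365 + 461 = 7826
record 18: 7826 + 461 = 8287
record 19: 8287 + 461 = 8748
record 20: 8748 + 461 = 9209
record 21: 9209 + 461 = 9670
record 22: 9670 + 461 = 10131
record 23: 10131 + 461 = 10592
record 24: 10592 + 461 = 11053
record 25: 11053 + 461 = 11514
record 26: 11514 + 461 = 11975
record 27: 11975 + 461 = 12436
record 28: 12436 + 461 = 12897
record 29: 12897 + 461 = 13358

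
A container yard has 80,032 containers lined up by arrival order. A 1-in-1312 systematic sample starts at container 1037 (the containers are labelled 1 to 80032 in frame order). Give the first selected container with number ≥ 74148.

74509

k = 1312
Steps past start: ⌈(74148 − 1037)/1312⌉ = ⌈73111/1312⌉ = 56
Selected container: 1037 + 56×1312 = 74509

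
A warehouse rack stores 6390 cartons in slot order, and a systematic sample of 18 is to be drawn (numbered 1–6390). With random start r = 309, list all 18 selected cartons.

k = N/n = 6390/18 = 355
carton 1: 309
carton 2: 309 + 355 = 664
carton 3: 664 + 355 = 1019
carton 4: 1019 + 355 = 1374
carton 5: 1374 + 355 = 1729
carton 6: 1729 + 355 = 2084
carton 7: 2084 + 355 = 2439
carton 8: 2439 + 355 = 2794
carton 9: 2794 + 355 = 3149
carton 10: 3149 + 355 = 3504
carton 11: 3504 + 355 = 3859
carton 12: 3859 + 355 = 4214
carton 13: 4214 + 355 = 4569
carton 14: 4569 + 355 = 4924
carton 15: 4924 + 355 = 5279
carton 16: 5279 + 355 = 5634
carton 17: 5634 + 355 = 5989
carton 18: 5989 + 355 = 6344

309, 664, 1019, 1374, 1729, 2084, 2439, 2794, 3149, 3504, 3859, 4214, 4569, 4924, 5279, 5634, 5989, 6344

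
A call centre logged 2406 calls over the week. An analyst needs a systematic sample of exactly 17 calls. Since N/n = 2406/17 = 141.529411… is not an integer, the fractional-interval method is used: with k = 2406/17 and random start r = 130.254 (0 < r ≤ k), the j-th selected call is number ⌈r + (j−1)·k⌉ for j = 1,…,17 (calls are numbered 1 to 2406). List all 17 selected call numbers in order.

131, 272, 414, 555, 697, 838, 980, 1121, 1263, 1405, 1546, 1688, 1829, 1971, 2112, 2254, 2395

j=1: r + 0k = 130.254 → ⌈·⌉ = 131
j=2: r + 1k = 271.783411… → ⌈·⌉ = 272
j=3: r + 2k = 413.312823… → ⌈·⌉ = 414
j=4: r + 3k = 554.842235… → ⌈·⌉ = 555
j=5: r + 4k = 696.371647… → ⌈·⌉ = 697
j=6: r + 5k = 837.901058… → ⌈·⌉ = 838
j=7: r + 6k = 979.430470… → ⌈·⌉ = 980
j=8: r + 7k = 1120.959882… → ⌈·⌉ = 1121
j=9: r + 8k = 1262.489294… → ⌈·⌉ = 1263
j=10: r + 9k = 1404.018705… → ⌈·⌉ = 1405
j=11: r + 10k = 1545.548117… → ⌈·⌉ = 1546
j=12: r + 11k = 1687.077529… → ⌈·⌉ = 1688
j=13: r + 12k = 1828.606941… → ⌈·⌉ = 1829
j=14: r + 13k = 1970.136352… → ⌈·⌉ = 1971
j=15: r + 14k = 2111.665764… → ⌈·⌉ = 2112
j=16: r + 15k = 2253.195176… → ⌈·⌉ = 2254
j=17: r + 16k = 2394.724588… → ⌈·⌉ = 2395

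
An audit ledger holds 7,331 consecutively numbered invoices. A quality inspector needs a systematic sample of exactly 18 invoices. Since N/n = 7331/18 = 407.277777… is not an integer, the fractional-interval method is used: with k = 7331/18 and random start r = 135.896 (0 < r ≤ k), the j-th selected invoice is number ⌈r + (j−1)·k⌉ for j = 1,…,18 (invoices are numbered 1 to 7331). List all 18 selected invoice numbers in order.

j=1: r + 0k = 135.896 → ⌈·⌉ = 136
j=2: r + 1k = 543.173777… → ⌈·⌉ = 544
j=3: r + 2k = 950.451555… → ⌈·⌉ = 951
j=4: r + 3k = 1357.729333… → ⌈·⌉ = 1358
j=5: r + 4k = 1765.007111… → ⌈·⌉ = 1766
j=6: r + 5k = 2172.284888… → ⌈·⌉ = 2173
j=7: r + 6k = 2579.562666… → ⌈·⌉ = 2580
j=8: r + 7k = 2986.840444… → ⌈·⌉ = 2987
j=9: r + 8k = 3394.118222… → ⌈·⌉ = 3395
j=10: r + 9k = 3801.396 → ⌈·⌉ = 3802
j=11: r + 10k = 4208.673777… → ⌈·⌉ = 4209
j=12: r + 11k = 4615.951555… → ⌈·⌉ = 4616
j=13: r + 12k = 5023.229333… → ⌈·⌉ = 5024
j=14: r + 13k = 5430.507111… → ⌈·⌉ = 5431
j=15: r + 14k = 5837.784888… → ⌈·⌉ = 5838
j=16: r + 15k = 6245.062666… → ⌈·⌉ = 6246
j=17: r + 16k = 6652.340444… → ⌈·⌉ = 6653
j=18: r + 17k = 7059.618222… → ⌈·⌉ = 7060

136, 544, 951, 1358, 1766, 2173, 2580, 2987, 3395, 3802, 4209, 4616, 5024, 5431, 5838, 6246, 6653, 7060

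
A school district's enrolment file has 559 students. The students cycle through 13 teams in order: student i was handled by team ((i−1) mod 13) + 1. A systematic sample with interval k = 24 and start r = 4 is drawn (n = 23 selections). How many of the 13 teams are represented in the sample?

Consecutive selections differ by k = 24, so their team numbers differ by 24 mod 13 = 11.
gcd(24, 13) = 1, so the sample visits 13/1 = 13 distinct residues mod 13.
Start 4 is team 4; the teams hit are 1, 2, 3, 4, 5, 6, 7, 8, 9, 10, 11, 12, 13.

13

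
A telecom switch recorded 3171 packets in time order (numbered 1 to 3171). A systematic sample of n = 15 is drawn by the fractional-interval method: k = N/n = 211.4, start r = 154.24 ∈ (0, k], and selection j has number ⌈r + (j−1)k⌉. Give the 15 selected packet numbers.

j=1: r + 0k = 154.24 → ⌈·⌉ = 155
j=2: r + 1k = 365.64 → ⌈·⌉ = 366
j=3: r + 2k = 577.04 → ⌈·⌉ = 578
j=4: r + 3k = 788.44 → ⌈·⌉ = 789
j=5: r + 4k = 999.84 → ⌈·⌉ = 1000
j=6: r + 5k = 1211.24 → ⌈·⌉ = 1212
j=7: r + 6k = 1422.64 → ⌈·⌉ = 1423
j=8: r + 7k = 1634.04 → ⌈·⌉ = 1635
j=9: r + 8k = 1845.44 → ⌈·⌉ = 1846
j=10: r + 9k = 2056.84 → ⌈·⌉ = 2057
j=11: r + 10k = 2268.24 → ⌈·⌉ = 2269
j=12: r + 11k = 2479.64 → ⌈·⌉ = 2480
j=13: r + 12k = 2691.04 → ⌈·⌉ = 2692
j=14: r + 13k = 2902.44 → ⌈·⌉ = 2903
j=15: r + 14k = 3113.84 → ⌈·⌉ = 3114

155, 366, 578, 789, 1000, 1212, 1423, 1635, 1846, 2057, 2269, 2480, 2692, 2903, 3114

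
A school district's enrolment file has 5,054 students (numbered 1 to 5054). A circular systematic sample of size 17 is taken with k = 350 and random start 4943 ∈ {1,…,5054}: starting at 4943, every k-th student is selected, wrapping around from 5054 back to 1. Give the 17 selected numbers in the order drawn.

Selection 1: 4943
Selection 2: 4943 + 350 = 5293 → 5293 − 5054 = 239
Selection 3: 239 + 350 = 589
Selection 4: 589 + 350 = 939
Selection 5: 939 + 350 = 1289
Selection 6: 1289 + 350 = 1639
Selection 7: 1639 + 350 = 1989
Selection 8: 1989 + 350 = 2339
Selection 9: 2339 + 350 = 2689
Selection 10: 2689 + 350 = 3039
Selection 11: 3039 + 350 = 3389
Selection 12: 3389 + 350 = 3739
Selection 13: 3739 + 350 = 4089
Selection 14: 4089 + 350 = 4439
Selection 15: 4439 + 350 = 4789
Selection 16: 4789 + 350 = 5139 → 5139 − 5054 = 85
Selection 17: 85 + 350 = 435

4943, 239, 589, 939, 1289, 1639, 1989, 2339, 2689, 3039, 3389, 3739, 4089, 4439, 4789, 85, 435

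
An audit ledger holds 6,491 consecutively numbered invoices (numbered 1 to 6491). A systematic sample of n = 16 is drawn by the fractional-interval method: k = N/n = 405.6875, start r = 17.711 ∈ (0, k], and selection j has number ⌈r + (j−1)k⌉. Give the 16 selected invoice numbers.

18, 424, 830, 1235, 1641, 2047, 2452, 2858, 3264, 3669, 4075, 4481, 4886, 5292, 5698, 6104

j=1: r + 0k = 17.711 → ⌈·⌉ = 18
j=2: r + 1k = 423.3985 → ⌈·⌉ = 424
j=3: r + 2k = 829.086 → ⌈·⌉ = 830
j=4: r + 3k = 1234.7735 → ⌈·⌉ = 1235
j=5: r + 4k = 1640.461 → ⌈·⌉ = 1641
j=6: r + 5k = 2046.1485 → ⌈·⌉ = 2047
j=7: r + 6k = 2451.836 → ⌈·⌉ = 2452
j=8: r + 7k = 2857.5235 → ⌈·⌉ = 2858
j=9: r + 8k = 3263.211 → ⌈·⌉ = 3264
j=10: r + 9k = 3668.8985 → ⌈·⌉ = 3669
j=11: r + 10k = 4074.586 → ⌈·⌉ = 4075
j=12: r + 11k = 4480.2735 → ⌈·⌉ = 4481
j=13: r + 12k = 4885.961 → ⌈·⌉ = 4886
j=14: r + 13k = 5291.6485 → ⌈·⌉ = 5292
j=15: r + 14k = 5697.336 → ⌈·⌉ = 5698
j=16: r + 15k = 6103.0235 → ⌈·⌉ = 6104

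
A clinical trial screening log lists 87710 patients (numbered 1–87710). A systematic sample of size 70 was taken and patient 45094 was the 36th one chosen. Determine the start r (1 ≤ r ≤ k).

k = 87710/70 = 1253
r = 45094 − (36−1)×1253 = 45094 − 43855 = 1239

1239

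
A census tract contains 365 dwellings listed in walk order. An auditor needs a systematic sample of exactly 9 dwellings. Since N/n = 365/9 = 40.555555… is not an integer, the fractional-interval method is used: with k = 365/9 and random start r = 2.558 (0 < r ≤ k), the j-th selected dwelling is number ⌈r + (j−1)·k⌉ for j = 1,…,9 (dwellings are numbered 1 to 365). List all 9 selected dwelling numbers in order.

j=1: r + 0k = 2.558 → ⌈·⌉ = 3
j=2: r + 1k = 43.113555… → ⌈·⌉ = 44
j=3: r + 2k = 83.669111… → ⌈·⌉ = 84
j=4: r + 3k = 124.224666… → ⌈·⌉ = 125
j=5: r + 4k = 164.780222… → ⌈·⌉ = 165
j=6: r + 5k = 205.335777… → ⌈·⌉ = 206
j=7: r + 6k = 245.891333… → ⌈·⌉ = 246
j=8: r + 7k = 286.446888… → ⌈·⌉ = 287
j=9: r + 8k = 327.002444… → ⌈·⌉ = 328

3, 44, 84, 125, 165, 206, 246, 287, 328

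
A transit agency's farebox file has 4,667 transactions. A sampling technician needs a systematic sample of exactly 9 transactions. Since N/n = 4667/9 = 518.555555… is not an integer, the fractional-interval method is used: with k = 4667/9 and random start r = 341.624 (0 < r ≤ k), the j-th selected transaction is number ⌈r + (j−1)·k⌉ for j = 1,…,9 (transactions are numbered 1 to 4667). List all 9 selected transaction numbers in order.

j=1: r + 0k = 341.624 → ⌈·⌉ = 342
j=2: r + 1k = 860.179555… → ⌈·⌉ = 861
j=3: r + 2k = 1378.735111… → ⌈·⌉ = 1379
j=4: r + 3k = 1897.290666… → ⌈·⌉ = 1898
j=5: r + 4k = 2415.846222… → ⌈·⌉ = 2416
j=6: r + 5k = 2934.401777… → ⌈·⌉ = 2935
j=7: r + 6k = 3452.957333… → ⌈·⌉ = 3453
j=8: r + 7k = 3971.512888… → ⌈·⌉ = 3972
j=9: r + 8k = 4490.068444… → ⌈·⌉ = 4491

342, 861, 1379, 1898, 2416, 2935, 3453, 3972, 4491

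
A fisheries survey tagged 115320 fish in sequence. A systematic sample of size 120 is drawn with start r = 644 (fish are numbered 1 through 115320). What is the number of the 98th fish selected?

k = 115320/120 = 961
98th selection = r + (98−1)·k = 644 + 97×961 = 644 + 93217 = 93861

93861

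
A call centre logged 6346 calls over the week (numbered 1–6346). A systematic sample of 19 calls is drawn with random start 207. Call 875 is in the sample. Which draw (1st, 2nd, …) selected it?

3

k = 6346/19 = 334
position = (875 − 207)/334 + 1 = 668/334 + 1 = 2 + 1 = 3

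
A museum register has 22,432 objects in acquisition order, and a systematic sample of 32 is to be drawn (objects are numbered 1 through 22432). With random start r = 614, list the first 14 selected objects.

614, 1315, 2016, 2717, 3418, 4119, 4820, 5521, 6222, 6923, 7624, 8325, 9026, 9727

k = N/n = 22432/32 = 701
object 1: 614
object 2: 614 + 701 = 1315
object 3: 1315 + 701 = 2016
object 4: 2016 + 701 = 2717
object 5: 2717 + 701 = 3418
object 6: 3418 + 701 = 4119
object 7: 4119 + 701 = 4820
object 8: 4820 + 701 = 5521
object 9: 5521 + 701 = 6222
object 10: 6222 + 701 = 6923
object 11: 6923 + 701 = 7624
object 12: 7624 + 701 = 8325
object 13: 8325 + 701 = 9026
object 14: 9026 + 701 = 9727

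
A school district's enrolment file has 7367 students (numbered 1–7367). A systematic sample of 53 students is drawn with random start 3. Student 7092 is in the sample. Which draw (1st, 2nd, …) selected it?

k = 7367/53 = 139
position = (7092 − 3)/139 + 1 = 7089/139 + 1 = 51 + 1 = 52

52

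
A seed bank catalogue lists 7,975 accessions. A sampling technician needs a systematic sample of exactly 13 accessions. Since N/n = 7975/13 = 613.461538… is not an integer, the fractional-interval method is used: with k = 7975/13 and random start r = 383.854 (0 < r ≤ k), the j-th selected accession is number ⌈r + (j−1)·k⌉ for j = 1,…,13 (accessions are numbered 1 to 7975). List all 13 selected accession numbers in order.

j=1: r + 0k = 383.854 → ⌈·⌉ = 384
j=2: r + 1k = 997.315538… → ⌈·⌉ = 998
j=3: r + 2k = 1610.777076… → ⌈·⌉ = 1611
j=4: r + 3k = 2224.238615… → ⌈·⌉ = 2225
j=5: r + 4k = 2837.700153… → ⌈·⌉ = 2838
j=6: r + 5k = 3451.161692… → ⌈·⌉ = 3452
j=7: r + 6k = 4064.623230… → ⌈·⌉ = 4065
j=8: r + 7k = 4678.084769… → ⌈·⌉ = 4679
j=9: r + 8k = 5291.546307… → ⌈·⌉ = 5292
j=10: r + 9k = 5905.007846… → ⌈·⌉ = 5906
j=11: r + 10k = 6518.469384… → ⌈·⌉ = 6519
j=12: r + 11k = 7131.930923… → ⌈·⌉ = 7132
j=13: r + 12k = 7745.392461… → ⌈·⌉ = 7746

384, 998, 1611, 2225, 2838, 3452, 4065, 4679, 5292, 5906, 6519, 7132, 7746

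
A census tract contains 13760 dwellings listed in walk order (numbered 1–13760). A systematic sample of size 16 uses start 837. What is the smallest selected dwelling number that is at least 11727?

12017

k = 13760/16 = 860
Steps past start: ⌈(11727 − 837)/860⌉ = ⌈10890/860⌉ = 13
Selected dwelling: 837 + 13×860 = 12017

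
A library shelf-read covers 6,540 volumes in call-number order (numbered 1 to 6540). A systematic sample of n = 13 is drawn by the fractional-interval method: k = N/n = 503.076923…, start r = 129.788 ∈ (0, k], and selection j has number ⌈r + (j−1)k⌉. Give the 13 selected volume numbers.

j=1: r + 0k = 129.788 → ⌈·⌉ = 130
j=2: r + 1k = 632.864923… → ⌈·⌉ = 633
j=3: r + 2k = 1135.941846… → ⌈·⌉ = 1136
j=4: r + 3k = 1639.018769… → ⌈·⌉ = 1640
j=5: r + 4k = 2142.095692… → ⌈·⌉ = 2143
j=6: r + 5k = 2645.172615… → ⌈·⌉ = 2646
j=7: r + 6k = 3148.249538… → ⌈·⌉ = 3149
j=8: r + 7k = 3651.326461… → ⌈·⌉ = 3652
j=9: r + 8k = 4154.403384… → ⌈·⌉ = 4155
j=10: r + 9k = 4657.480307… → ⌈·⌉ = 4658
j=11: r + 10k = 5160.557230… → ⌈·⌉ = 5161
j=12: r + 11k = 5663.634153… → ⌈·⌉ = 5664
j=13: r + 12k = 6166.711076… → ⌈·⌉ = 6167

130, 633, 1136, 1640, 2143, 2646, 3149, 3652, 4155, 4658, 5161, 5664, 6167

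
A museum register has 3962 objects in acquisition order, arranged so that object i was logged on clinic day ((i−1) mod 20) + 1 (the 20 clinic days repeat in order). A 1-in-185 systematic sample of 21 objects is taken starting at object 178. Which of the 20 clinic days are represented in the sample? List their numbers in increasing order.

3, 8, 13, 18

Consecutive selections differ by k = 185, so their clinic day numbers differ by 185 mod 20 = 5.
gcd(185, 20) = 5, so the sample visits 20/5 = 4 distinct residues mod 20.
Start 178 is clinic day 18; the clinic days hit are 3, 8, 13, 18.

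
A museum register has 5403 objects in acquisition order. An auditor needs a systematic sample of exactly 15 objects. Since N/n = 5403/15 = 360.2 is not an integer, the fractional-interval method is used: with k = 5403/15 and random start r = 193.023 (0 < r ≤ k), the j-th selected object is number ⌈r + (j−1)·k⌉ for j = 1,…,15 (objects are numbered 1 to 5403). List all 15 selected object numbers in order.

194, 554, 914, 1274, 1634, 1995, 2355, 2715, 3075, 3435, 3796, 4156, 4516, 4876, 5236

j=1: r + 0k = 193.023 → ⌈·⌉ = 194
j=2: r + 1k = 553.223 → ⌈·⌉ = 554
j=3: r + 2k = 913.423 → ⌈·⌉ = 914
j=4: r + 3k = 1273.623 → ⌈·⌉ = 1274
j=5: r + 4k = 1633.823 → ⌈·⌉ = 1634
j=6: r + 5k = 1994.023 → ⌈·⌉ = 1995
j=7: r + 6k = 2354.223 → ⌈·⌉ = 2355
j=8: r + 7k = 2714.423 → ⌈·⌉ = 2715
j=9: r + 8k = 3074.623 → ⌈·⌉ = 3075
j=10: r + 9k = 3434.823 → ⌈·⌉ = 3435
j=11: r + 10k = 3795.023 → ⌈·⌉ = 3796
j=12: r + 11k = 4155.223 → ⌈·⌉ = 4156
j=13: r + 12k = 4515.423 → ⌈·⌉ = 4516
j=14: r + 13k = 4875.623 → ⌈·⌉ = 4876
j=15: r + 14k = 5235.823 → ⌈·⌉ = 5236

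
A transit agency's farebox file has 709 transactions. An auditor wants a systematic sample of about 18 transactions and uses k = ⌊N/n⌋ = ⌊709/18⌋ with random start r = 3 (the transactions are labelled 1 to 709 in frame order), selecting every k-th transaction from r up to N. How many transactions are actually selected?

k = ⌊709/18⌋ = 39
Achieved size = ⌊(709 − 3)/39⌋ + 1 = ⌊706/39⌋ + 1 = 18 + 1 = 19
(last selection: 3 + 18×39 = 705 ≤ 709; next would be 744 > 709)

19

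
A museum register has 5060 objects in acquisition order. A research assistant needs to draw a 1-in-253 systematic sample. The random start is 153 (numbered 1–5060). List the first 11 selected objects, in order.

object 1: 153
object 2: 153 + 253 = 406
object 3: 406 + 253 = 659
object 4: 659 + 253 = 912
object 5: 912 + 253 = 1165
object 6: 1165 + 253 = 1418
object 7: 1418 + 253 = 1671
object 8: 1671 + 253 = 1924
object 9: 1924 + 253 = 2177
object 10: 2177 + 253 = 2430
object 11: 2430 + 253 = 2683

153, 406, 659, 912, 1165, 1418, 1671, 1924, 2177, 2430, 2683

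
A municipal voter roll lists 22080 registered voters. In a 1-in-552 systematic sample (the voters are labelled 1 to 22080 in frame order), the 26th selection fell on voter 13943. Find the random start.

k = 552
r = 13943 − (26−1)×552 = 13943 − 13800 = 143

143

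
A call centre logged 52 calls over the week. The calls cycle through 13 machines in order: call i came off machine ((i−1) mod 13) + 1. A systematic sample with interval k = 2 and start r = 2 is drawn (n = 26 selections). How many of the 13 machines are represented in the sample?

13

Consecutive selections differ by k = 2, so their machine numbers differ by 2 mod 13 = 2.
gcd(2, 13) = 1, so the sample visits 13/1 = 13 distinct residues mod 13.
Start 2 is machine 2; the machines hit are 1, 2, 3, 4, 5, 6, 7, 8, 9, 10, 11, 12, 13.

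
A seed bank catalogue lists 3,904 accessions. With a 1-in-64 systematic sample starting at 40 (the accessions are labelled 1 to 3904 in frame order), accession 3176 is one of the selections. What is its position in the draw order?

k = 64
position = (3176 − 40)/64 + 1 = 3136/64 + 1 = 49 + 1 = 50

50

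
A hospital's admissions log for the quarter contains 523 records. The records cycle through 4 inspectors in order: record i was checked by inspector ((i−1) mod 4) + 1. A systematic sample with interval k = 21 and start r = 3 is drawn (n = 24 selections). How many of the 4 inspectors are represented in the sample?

4

Consecutive selections differ by k = 21, so their inspector numbers differ by 21 mod 4 = 1.
gcd(21, 4) = 1, so the sample visits 4/1 = 4 distinct residues mod 4.
Start 3 is inspector 3; the inspectors hit are 1, 2, 3, 4.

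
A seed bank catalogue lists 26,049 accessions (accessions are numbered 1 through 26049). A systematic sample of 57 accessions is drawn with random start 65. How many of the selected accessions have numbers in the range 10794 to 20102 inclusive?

k = 26049/57 = 457
First selection ≥ 10794: 65 + ⌈(10794−65)/457⌉·457 = 65 + 24×457 = 11033
Last selection ≤ 20102: 65 + ⌊(20102−65)/457⌋·457 = 65 + 43×457 = 19716
Count = 43 − 24 + 1 = 20

20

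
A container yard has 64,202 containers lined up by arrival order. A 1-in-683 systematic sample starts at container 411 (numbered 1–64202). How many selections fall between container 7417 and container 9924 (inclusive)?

3

k = 683
First selection ≥ 7417: 411 + ⌈(7417−411)/683⌉·683 = 411 + 11×683 = 7924
Last selection ≤ 9924: 411 + ⌊(9924−411)/683⌋·683 = 411 + 13×683 = 9290
Count = 13 − 11 + 1 = 3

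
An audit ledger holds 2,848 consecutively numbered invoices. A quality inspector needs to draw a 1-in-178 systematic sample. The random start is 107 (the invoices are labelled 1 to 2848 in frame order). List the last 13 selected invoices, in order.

641, 819, 997, 1175, 1353, 1531, 1709, 1887, 2065, 2243, 2421, 2599, 2777

4th selection = 107 + 3×178 = 641
5th: 641 + 178 = 819
6th: 819 + 178 = 997
7th: 997 + 178 = 1175
8th: 1175 + 178 = 1353
9th: 1353 + 178 = 1531
10th: 1531 + 178 = 1709
11th: 1709 + 178 = 1887
12th: 1887 + 178 = 2065
13th: 2065 + 178 = 2243
14th: 2243 + 178 = 2421
15th: 2421 + 178 = 2599
16th: 2599 + 178 = 2777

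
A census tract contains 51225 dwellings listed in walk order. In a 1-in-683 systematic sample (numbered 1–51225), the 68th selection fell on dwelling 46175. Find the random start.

k = 683
r = 46175 − (68−1)×683 = 46175 − 45761 = 414

414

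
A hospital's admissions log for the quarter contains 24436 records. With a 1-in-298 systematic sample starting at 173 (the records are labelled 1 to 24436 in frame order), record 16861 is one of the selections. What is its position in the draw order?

k = 298
position = (16861 − 173)/298 + 1 = 16688/298 + 1 = 56 + 1 = 57

57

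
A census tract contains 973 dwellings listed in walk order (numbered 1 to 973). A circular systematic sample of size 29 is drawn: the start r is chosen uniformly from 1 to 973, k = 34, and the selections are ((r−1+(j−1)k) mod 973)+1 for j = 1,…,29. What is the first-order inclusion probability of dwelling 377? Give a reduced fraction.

For each position j, as r ranges over 1…973 the j-th selection hits every dwelling exactly once, so dwelling 377 is selected for exactly 29 of the 973 starts.
Inclusion probability = 29/973.

29/973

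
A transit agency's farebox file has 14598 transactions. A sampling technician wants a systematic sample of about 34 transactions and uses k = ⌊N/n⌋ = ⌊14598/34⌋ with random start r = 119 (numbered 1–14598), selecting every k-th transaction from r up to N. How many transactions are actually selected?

34

k = ⌊14598/34⌋ = 429
Achieved size = ⌊(14598 − 119)/429⌋ + 1 = ⌊14479/429⌋ + 1 = 33 + 1 = 34
(last selection: 119 + 33×429 = 14276 ≤ 14598; next would be 14705 > 14598)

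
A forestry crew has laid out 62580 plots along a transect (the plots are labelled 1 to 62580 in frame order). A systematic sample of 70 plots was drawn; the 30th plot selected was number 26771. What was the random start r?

k = 62580/70 = 894
r = 26771 − (30−1)×894 = 26771 − 25926 = 845

845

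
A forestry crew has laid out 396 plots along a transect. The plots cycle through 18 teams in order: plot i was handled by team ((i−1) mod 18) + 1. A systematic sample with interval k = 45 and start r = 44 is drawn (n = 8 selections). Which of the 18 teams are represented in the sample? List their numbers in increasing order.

8, 17

Consecutive selections differ by k = 45, so their team numbers differ by 45 mod 18 = 9.
gcd(45, 18) = 9, so the sample visits 18/9 = 2 distinct residues mod 18.
Start 44 is team 8; the teams hit are 8, 17.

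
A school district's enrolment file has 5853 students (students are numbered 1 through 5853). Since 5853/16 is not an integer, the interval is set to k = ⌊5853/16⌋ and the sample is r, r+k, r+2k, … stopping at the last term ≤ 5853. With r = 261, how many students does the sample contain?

16

k = ⌊5853/16⌋ = 365
Achieved size = ⌊(5853 − 261)/365⌋ + 1 = ⌊5592/365⌋ + 1 = 15 + 1 = 16
(last selection: 261 + 15×365 = 5736 ≤ 5853; next would be 6101 > 5853)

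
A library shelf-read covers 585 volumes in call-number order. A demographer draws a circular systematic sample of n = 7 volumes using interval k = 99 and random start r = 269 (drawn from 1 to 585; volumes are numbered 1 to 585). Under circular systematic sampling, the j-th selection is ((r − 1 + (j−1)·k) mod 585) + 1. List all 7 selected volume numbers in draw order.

269, 368, 467, 566, 80, 179, 278

Selection 1: 269
Selection 2: 269 + 99 = 368
Selection 3: 368 + 99 = 467
Selection 4: 467 + 99 = 566
Selection 5: 566 + 99 = 665 → 665 − 585 = 80
Selection 6: 80 + 99 = 179
Selection 7: 179 + 99 = 278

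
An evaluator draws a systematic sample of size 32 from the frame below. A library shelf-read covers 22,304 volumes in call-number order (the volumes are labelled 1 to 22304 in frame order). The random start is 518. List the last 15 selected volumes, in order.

k = N/n = 22304/32 = 697
18th selection = 518 + 17×697 = 12367
19th: 12367 + 697 = 13064
20th: 13064 + 697 = 13761
21st: 13761 + 697 = 14458
22nd: 14458 + 697 = 15155
23rd: 15155 + 697 = 15852
24th: 15852 + 697 = 16549
25th: 16549 + 697 = 17246
26th: 17246 + 697 = 17943
27th: 17943 + 697 = 18640
28th: 18640 + 697 = 19337
29th: 19337 + 697 = 20034
30th: 20034 + 697 = 20731
31st: 20731 + 697 = 21428
32nd: 21428 + 697 = 22125

12367, 13064, 13761, 14458, 15155, 15852, 16549, 17246, 17943, 18640, 19337, 20034, 20731, 21428, 22125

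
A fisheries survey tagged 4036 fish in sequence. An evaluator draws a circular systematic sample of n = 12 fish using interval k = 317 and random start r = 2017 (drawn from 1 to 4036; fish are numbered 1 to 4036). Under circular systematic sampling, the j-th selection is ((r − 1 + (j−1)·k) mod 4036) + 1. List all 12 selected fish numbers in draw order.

2017, 2334, 2651, 2968, 3285, 3602, 3919, 200, 517, 834, 1151, 1468

Selection 1: 2017
Selection 2: 2017 + 317 = 2334
Selection 3: 2334 + 317 = 2651
Selection 4: 2651 + 317 = 2968
Selection 5: 2968 + 317 = 3285
Selection 6: 3285 + 317 = 3602
Selection 7: 3602 + 317 = 3919
Selection 8: 3919 + 317 = 4236 → 4236 − 4036 = 200
Selection 9: 200 + 317 = 517
Selection 10: 517 + 317 = 834
Selection 11: 834 + 317 = 1151
Selection 12: 1151 + 317 = 1468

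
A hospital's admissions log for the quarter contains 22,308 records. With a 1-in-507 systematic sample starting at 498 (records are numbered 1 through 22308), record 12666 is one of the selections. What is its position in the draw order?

25

k = 507
position = (12666 − 498)/507 + 1 = 12168/507 + 1 = 24 + 1 = 25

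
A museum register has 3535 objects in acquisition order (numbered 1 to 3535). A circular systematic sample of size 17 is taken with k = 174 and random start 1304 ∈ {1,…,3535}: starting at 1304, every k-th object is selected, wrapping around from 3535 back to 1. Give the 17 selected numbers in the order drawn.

1304, 1478, 1652, 1826, 2000, 2174, 2348, 2522, 2696, 2870, 3044, 3218, 3392, 31, 205, 379, 553

Selection 1: 1304
Selection 2: 1304 + 174 = 1478
Selection 3: 1478 + 174 = 1652
Selection 4: 1652 + 174 = 1826
Selection 5: 1826 + 174 = 2000
Selection 6: 2000 + 174 = 2174
Selection 7: 2174 + 174 = 2348
Selection 8: 2348 + 174 = 2522
Selection 9: 2522 + 174 = 2696
Selection 10: 2696 + 174 = 2870
Selection 11: 2870 + 174 = 3044
Selection 12: 3044 + 174 = 3218
Selection 13: 3218 + 174 = 3392
Selection 14: 3392 + 174 = 3566 → 3566 − 3535 = 31
Selection 15: 31 + 174 = 205
Selection 16: 205 + 174 = 379
Selection 17: 379 + 174 = 553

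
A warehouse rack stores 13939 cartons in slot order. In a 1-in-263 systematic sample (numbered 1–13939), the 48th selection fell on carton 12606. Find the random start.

k = 263
r = 12606 − (48−1)×263 = 12606 − 12361 = 245

245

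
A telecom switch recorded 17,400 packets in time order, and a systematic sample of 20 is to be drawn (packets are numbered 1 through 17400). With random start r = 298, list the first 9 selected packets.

k = N/n = 17400/20 = 870
packet 1: 298
packet 2: 298 + 870 = 1168
packet 3: 1168 + 870 = 2038
packet 4: 2038 + 870 = 2908
packet 5: 2908 + 870 = 3778
packet 6: 3778 + 870 = 4648
packet 7: 4648 + 870 = 5518
packet 8: 5518 + 870 = 6388
packet 9: 6388 + 870 = 7258

298, 1168, 2038, 2908, 3778, 4648, 5518, 6388, 7258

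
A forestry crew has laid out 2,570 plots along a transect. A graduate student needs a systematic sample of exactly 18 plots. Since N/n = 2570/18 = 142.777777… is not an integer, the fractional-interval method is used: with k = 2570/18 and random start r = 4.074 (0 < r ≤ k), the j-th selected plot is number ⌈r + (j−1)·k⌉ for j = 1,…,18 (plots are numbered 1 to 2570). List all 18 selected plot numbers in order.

j=1: r + 0k = 4.074 → ⌈·⌉ = 5
j=2: r + 1k = 146.851777… → ⌈·⌉ = 147
j=3: r + 2k = 289.629555… → ⌈·⌉ = 290
j=4: r + 3k = 432.407333… → ⌈·⌉ = 433
j=5: r + 4k = 575.185111… → ⌈·⌉ = 576
j=6: r + 5k = 717.962888… → ⌈·⌉ = 718
j=7: r + 6k = 860.740666… → ⌈·⌉ = 861
j=8: r + 7k = 1003.518444… → ⌈·⌉ = 1004
j=9: r + 8k = 1146.296222… → ⌈·⌉ = 1147
j=10: r + 9k = 1289.074 → ⌈·⌉ = 1290
j=11: r + 10k = 1431.851777… → ⌈·⌉ = 1432
j=12: r + 11k = 1574.629555… → ⌈·⌉ = 1575
j=13: r + 12k = 1717.407333… → ⌈·⌉ = 1718
j=14: r + 13k = 1860.185111… → ⌈·⌉ = 1861
j=15: r + 14k = 2002.962888… → ⌈·⌉ = 2003
j=16: r + 15k = 2145.740666… → ⌈·⌉ = 2146
j=17: r + 16k = 2288.518444… → ⌈·⌉ = 2289
j=18: r + 17k = 2431.296222… → ⌈·⌉ = 2432

5, 147, 290, 433, 576, 718, 861, 1004, 1147, 1290, 1432, 1575, 1718, 1861, 2003, 2146, 2289, 2432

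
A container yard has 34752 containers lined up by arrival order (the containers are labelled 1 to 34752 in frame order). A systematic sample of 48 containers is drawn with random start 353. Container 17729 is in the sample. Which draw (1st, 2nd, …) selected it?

k = 34752/48 = 724
position = (17729 − 353)/724 + 1 = 17376/724 + 1 = 24 + 1 = 25

25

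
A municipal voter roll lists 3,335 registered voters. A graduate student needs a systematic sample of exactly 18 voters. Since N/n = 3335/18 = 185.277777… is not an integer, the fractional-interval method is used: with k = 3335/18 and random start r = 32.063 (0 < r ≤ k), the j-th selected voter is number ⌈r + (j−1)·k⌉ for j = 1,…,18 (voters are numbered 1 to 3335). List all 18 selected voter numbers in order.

33, 218, 403, 588, 774, 959, 1144, 1330, 1515, 1700, 1885, 2071, 2256, 2441, 2626, 2812, 2997, 3182

j=1: r + 0k = 32.063 → ⌈·⌉ = 33
j=2: r + 1k = 217.340777… → ⌈·⌉ = 218
j=3: r + 2k = 402.618555… → ⌈·⌉ = 403
j=4: r + 3k = 587.896333… → ⌈·⌉ = 588
j=5: r + 4k = 773.174111… → ⌈·⌉ = 774
j=6: r + 5k = 958.451888… → ⌈·⌉ = 959
j=7: r + 6k = 1143.729666… → ⌈·⌉ = 1144
j=8: r + 7k = 1329.007444… → ⌈·⌉ = 1330
j=9: r + 8k = 1514.285222… → ⌈·⌉ = 1515
j=10: r + 9k = 1699.563 → ⌈·⌉ = 1700
j=11: r + 10k = 1884.840777… → ⌈·⌉ = 1885
j=12: r + 11k = 2070.118555… → ⌈·⌉ = 2071
j=13: r + 12k = 2255.396333… → ⌈·⌉ = 2256
j=14: r + 13k = 2440.674111… → ⌈·⌉ = 2441
j=15: r + 14k = 2625.951888… → ⌈·⌉ = 2626
j=16: r + 15k = 2811.229666… → ⌈·⌉ = 2812
j=17: r + 16k = 2996.507444… → ⌈·⌉ = 2997
j=18: r + 17k = 3181.785222… → ⌈·⌉ = 3182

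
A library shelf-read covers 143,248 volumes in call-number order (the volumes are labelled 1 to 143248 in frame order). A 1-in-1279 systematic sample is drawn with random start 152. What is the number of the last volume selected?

k = 1279
112th selection = r + (112−1)·k = 152 + 111×1279 = 152 + 141969 = 142121

142121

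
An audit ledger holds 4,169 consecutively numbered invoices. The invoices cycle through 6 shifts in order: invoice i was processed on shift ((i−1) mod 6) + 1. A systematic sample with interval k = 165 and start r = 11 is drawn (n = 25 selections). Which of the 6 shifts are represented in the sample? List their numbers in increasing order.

2, 5

Consecutive selections differ by k = 165, so their shift numbers differ by 165 mod 6 = 3.
gcd(165, 6) = 3, so the sample visits 6/3 = 2 distinct residues mod 6.
Start 11 is shift 5; the shifts hit are 2, 5.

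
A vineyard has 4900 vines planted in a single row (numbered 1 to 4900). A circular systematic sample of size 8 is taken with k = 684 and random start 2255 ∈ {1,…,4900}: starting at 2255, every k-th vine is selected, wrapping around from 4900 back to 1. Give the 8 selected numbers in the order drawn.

Selection 1: 2255
Selection 2: 2255 + 684 = 2939
Selection 3: 2939 + 684 = 3623
Selection 4: 3623 + 684 = 4307
Selection 5: 4307 + 684 = 4991 → 4991 − 4900 = 91
Selection 6: 91 + 684 = 775
Selection 7: 775 + 684 = 1459
Selection 8: 1459 + 684 = 2143

2255, 2939, 3623, 4307, 91, 775, 1459, 2143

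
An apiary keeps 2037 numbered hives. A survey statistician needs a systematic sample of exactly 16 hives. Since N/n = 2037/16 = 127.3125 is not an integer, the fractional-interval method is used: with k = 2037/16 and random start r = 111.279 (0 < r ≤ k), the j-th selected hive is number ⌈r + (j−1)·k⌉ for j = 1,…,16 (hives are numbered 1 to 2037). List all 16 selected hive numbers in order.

112, 239, 366, 494, 621, 748, 876, 1003, 1130, 1258, 1385, 1512, 1640, 1767, 1894, 2021

j=1: r + 0k = 111.279 → ⌈·⌉ = 112
j=2: r + 1k = 238.5915 → ⌈·⌉ = 239
j=3: r + 2k = 365.904 → ⌈·⌉ = 366
j=4: r + 3k = 493.2165 → ⌈·⌉ = 494
j=5: r + 4k = 620.529 → ⌈·⌉ = 621
j=6: r + 5k = 747.8415 → ⌈·⌉ = 748
j=7: r + 6k = 875.154 → ⌈·⌉ = 876
j=8: r + 7k = 1002.4665 → ⌈·⌉ = 1003
j=9: r + 8k = 1129.779 → ⌈·⌉ = 1130
j=10: r + 9k = 1257.0915 → ⌈·⌉ = 1258
j=11: r + 10k = 1384.404 → ⌈·⌉ = 1385
j=12: r + 11k = 1511.7165 → ⌈·⌉ = 1512
j=13: r + 12k = 1639.029 → ⌈·⌉ = 1640
j=14: r + 13k = 1766.3415 → ⌈·⌉ = 1767
j=15: r + 14k = 1893.654 → ⌈·⌉ = 1894
j=16: r + 15k = 2020.9665 → ⌈·⌉ = 2021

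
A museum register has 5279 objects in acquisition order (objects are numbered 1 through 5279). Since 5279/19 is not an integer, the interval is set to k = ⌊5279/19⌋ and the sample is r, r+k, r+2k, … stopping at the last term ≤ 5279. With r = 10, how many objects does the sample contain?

k = ⌊5279/19⌋ = 277
Achieved size = ⌊(5279 − 10)/277⌋ + 1 = ⌊5269/277⌋ + 1 = 19 + 1 = 20
(last selection: 10 + 19×277 = 5273 ≤ 5279; next would be 5550 > 5279)

20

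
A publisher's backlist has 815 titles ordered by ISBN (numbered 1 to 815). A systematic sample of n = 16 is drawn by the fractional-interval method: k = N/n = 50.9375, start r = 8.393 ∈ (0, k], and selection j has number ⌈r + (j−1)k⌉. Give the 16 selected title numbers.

j=1: r + 0k = 8.393 → ⌈·⌉ = 9
j=2: r + 1k = 59.3305 → ⌈·⌉ = 60
j=3: r + 2k = 110.268 → ⌈·⌉ = 111
j=4: r + 3k = 161.2055 → ⌈·⌉ = 162
j=5: r + 4k = 212.143 → ⌈·⌉ = 213
j=6: r + 5k = 263.0805 → ⌈·⌉ = 264
j=7: r + 6k = 314.018 → ⌈·⌉ = 315
j=8: r + 7k = 364.9555 → ⌈·⌉ = 365
j=9: r + 8k = 415.893 → ⌈·⌉ = 416
j=10: r + 9k = 466.8305 → ⌈·⌉ = 467
j=11: r + 10k = 517.768 → ⌈·⌉ = 518
j=12: r + 11k = 568.7055 → ⌈·⌉ = 569
j=13: r + 12k = 619.643 → ⌈·⌉ = 620
j=14: r + 13k = 670.5805 → ⌈·⌉ = 671
j=15: r + 14k = 721.518 → ⌈·⌉ = 722
j=16: r + 15k = 772.4555 → ⌈·⌉ = 773

9, 60, 111, 162, 213, 264, 315, 365, 416, 467, 518, 569, 620, 671, 722, 773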